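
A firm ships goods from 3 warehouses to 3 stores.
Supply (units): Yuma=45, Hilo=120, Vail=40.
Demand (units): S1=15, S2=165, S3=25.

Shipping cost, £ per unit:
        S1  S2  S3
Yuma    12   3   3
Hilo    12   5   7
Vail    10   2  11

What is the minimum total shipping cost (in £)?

Optimal allocation:
  Yuma→S2: 20 units
  Yuma→S3: 25 units
  Hilo→S1: 15 units
  Hilo→S2: 105 units
  Vail→S2: 40 units
Total cost = £920.

920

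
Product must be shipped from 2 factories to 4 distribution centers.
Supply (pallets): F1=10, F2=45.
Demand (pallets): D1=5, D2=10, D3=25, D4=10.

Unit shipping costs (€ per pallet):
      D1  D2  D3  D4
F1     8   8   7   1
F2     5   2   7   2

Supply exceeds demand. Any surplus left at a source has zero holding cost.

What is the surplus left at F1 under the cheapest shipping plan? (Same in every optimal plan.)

0

Minimum-cost shipments:
  F1->D4: 10 × €1 = €10
  F2->D1: 5 × €5 = €25
  F2->D2: 10 × €2 = €20
  F2->D3: 25 × €7 = €175
Total cost = €230.
F1 ships 10 of its 10, leaving 0.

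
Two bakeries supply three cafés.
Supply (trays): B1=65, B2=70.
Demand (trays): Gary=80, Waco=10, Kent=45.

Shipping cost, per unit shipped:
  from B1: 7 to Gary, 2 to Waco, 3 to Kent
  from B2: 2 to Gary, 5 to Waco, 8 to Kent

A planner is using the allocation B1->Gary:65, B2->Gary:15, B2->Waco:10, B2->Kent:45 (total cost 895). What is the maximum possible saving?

530

Current plan cost = 65·7 + 15·2 + 10·5 + 45·8 = 895.
Optimal plan:
  B1–Gary: 10 trays
  B1–Waco: 10 trays
  B1–Kent: 45 trays
  B2–Gary: 70 trays
Optimal cost = 365.
Saving = 895 − 365 = 530.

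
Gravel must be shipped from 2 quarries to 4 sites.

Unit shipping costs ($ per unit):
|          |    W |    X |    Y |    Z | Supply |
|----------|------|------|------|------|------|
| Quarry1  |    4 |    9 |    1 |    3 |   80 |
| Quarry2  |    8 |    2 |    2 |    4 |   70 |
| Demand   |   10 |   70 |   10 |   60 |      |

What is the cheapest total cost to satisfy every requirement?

A cheapest plan:
  Quarry1→W: 10 × $4 = $40
  Quarry1→Y: 10 × $1 = $10
  Quarry1→Z: 60 × $3 = $180
  Quarry2→X: 70 × $2 = $140
Total = 40 + 10 + 180 + 140 = $370.

370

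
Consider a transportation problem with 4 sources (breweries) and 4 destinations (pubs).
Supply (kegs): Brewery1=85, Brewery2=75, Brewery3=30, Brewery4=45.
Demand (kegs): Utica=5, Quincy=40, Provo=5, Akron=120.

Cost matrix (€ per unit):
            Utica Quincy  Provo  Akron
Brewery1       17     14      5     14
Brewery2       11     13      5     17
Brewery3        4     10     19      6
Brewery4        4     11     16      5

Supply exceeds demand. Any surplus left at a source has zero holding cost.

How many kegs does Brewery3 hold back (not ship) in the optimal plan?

0

An optimal plan:
  Brewery1–Provo: 5 × €5 = €25
  Brewery1–Akron: 45 × €14 = €630
  Brewery2–Utica: 5 × €11 = €55
  Brewery2–Quincy: 40 × €13 = €520
  Brewery3–Akron: 30 × €6 = €180
  Brewery4–Akron: 45 × €5 = €225
Total cost = €1635.
Brewery3 ships 30 of its 30, leaving 0.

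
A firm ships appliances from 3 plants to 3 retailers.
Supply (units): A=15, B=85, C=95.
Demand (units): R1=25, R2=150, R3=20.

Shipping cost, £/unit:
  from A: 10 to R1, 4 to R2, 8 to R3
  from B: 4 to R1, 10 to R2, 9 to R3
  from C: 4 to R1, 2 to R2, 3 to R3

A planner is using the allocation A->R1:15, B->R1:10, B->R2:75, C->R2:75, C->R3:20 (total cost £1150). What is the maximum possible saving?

220

Current plan cost = 15·10 + 10·4 + 75·10 + 75·2 + 20·3 = £1150.
Optimal plan:
  A to R2: 15 × £4 = £60
  B to R1: 25 × £4 = £100
  B to R2: 40 × £10 = £400
  B to R3: 20 × £9 = £180
  C to R2: 95 × £2 = £190
Optimal cost = £930.
Saving = 1150 − 930 = £220.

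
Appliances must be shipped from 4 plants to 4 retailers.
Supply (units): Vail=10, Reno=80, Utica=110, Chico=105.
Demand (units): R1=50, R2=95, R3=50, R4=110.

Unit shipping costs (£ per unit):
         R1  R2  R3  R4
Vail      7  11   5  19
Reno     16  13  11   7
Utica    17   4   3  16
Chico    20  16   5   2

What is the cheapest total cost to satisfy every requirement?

1730

Optimal allocation:
  Vail–R1: 10 units
  Reno–R1: 40 units
  Reno–R4: 40 units
  Utica–R2: 95 units
  Utica–R3: 15 units
  Chico–R3: 35 units
  Chico–R4: 70 units
Total cost = £1730.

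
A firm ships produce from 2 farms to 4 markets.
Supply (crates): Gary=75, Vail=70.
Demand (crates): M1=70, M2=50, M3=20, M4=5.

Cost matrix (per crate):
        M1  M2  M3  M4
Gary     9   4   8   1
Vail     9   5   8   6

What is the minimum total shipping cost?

One minimum-cost allocation:
  Gary–M1: 20 × 9 = 180
  Gary–M2: 50 × 4 = 200
  Gary–M4: 5 × 1 = 5
  Vail–M1: 50 × 9 = 450
  Vail–M3: 20 × 8 = 160
Total = 180 + 200 + 5 + 450 + 160 = 995.
(Supply check: Gary ships 75; Vail ships 70.)

995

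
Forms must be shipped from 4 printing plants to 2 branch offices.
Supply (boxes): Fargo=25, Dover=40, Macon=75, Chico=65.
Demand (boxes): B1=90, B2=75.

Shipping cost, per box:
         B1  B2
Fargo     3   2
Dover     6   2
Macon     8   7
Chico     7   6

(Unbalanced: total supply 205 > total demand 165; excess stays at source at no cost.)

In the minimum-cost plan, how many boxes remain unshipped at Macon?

40

Minimum-cost shipments:
  Fargo->B2: 25 boxes
  Dover->B2: 40 boxes
  Macon->B1: 35 boxes
  Chico->B1: 55 boxes
  Chico->B2: 10 boxes
Total cost = 855.
Macon ships 35 of its 75, leaving 40.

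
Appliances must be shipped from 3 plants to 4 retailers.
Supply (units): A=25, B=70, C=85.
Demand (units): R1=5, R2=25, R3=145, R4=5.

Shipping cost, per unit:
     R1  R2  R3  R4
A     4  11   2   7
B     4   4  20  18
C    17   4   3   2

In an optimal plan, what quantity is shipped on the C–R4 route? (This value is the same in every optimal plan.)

Optimal shipments:
  A to R3: 25 units
  B to R1: 5 units
  B to R2: 25 units
  B to R3: 35 units
  B to R4: 5 units
  C to R3: 85 units
Total cost = 1215.
The route C→R4 is not used.

0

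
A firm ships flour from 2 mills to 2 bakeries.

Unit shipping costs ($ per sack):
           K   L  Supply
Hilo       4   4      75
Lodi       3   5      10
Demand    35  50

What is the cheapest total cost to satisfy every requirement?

An optimal shipping plan:
  Hilo–K: 25 × $4 = $100
  Hilo–L: 50 × $4 = $200
  Lodi–K: 10 × $3 = $30
Total = 100 + 200 + 30 = $330.
(Supply check: Hilo ships 75; Lodi ships 10.)

330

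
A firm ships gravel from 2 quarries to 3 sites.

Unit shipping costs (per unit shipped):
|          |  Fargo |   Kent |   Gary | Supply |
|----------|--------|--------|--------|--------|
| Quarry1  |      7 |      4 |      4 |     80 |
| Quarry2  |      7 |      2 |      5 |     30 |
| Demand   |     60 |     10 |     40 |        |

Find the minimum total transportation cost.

One minimum-cost allocation:
  Quarry1->Fargo: 40 truckloads
  Quarry1->Gary: 40 truckloads
  Quarry2->Fargo: 20 truckloads
  Quarry2->Kent: 10 truckloads
Total cost = 600.

600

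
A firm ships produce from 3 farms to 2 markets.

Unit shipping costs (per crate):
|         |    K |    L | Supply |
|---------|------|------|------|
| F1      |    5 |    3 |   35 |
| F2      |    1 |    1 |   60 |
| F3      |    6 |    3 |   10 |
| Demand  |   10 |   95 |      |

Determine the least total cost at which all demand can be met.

195

Optimal allocation:
  F1–L: 35 × 3 = 105
  F2–K: 10 × 1 = 10
  F2–L: 50 × 1 = 50
  F3–L: 10 × 3 = 30
Total = 105 + 10 + 50 + 30 = 195.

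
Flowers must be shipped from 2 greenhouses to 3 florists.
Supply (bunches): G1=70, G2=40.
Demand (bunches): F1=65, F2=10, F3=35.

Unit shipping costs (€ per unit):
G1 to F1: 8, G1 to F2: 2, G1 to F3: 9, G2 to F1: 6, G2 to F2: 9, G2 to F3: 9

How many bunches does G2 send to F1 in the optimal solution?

40

Optimal shipments:
  G1→F1: 25 bunches
  G1→F2: 10 bunches
  G1→F3: 35 bunches
  G2→F1: 40 bunches
Total cost = €775.
So G2→F1 carries 40 bunches.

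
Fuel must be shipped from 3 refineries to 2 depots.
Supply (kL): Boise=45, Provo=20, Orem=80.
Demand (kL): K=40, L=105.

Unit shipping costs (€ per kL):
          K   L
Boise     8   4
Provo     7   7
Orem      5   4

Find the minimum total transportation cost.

A cheapest plan:
  Boise to L: 45 × €4 = €180
  Provo to K: 20 × €7 = €140
  Orem to K: 20 × €5 = €100
  Orem to L: 60 × €4 = €240
Total = 180 + 140 + 100 + 240 = €660.

660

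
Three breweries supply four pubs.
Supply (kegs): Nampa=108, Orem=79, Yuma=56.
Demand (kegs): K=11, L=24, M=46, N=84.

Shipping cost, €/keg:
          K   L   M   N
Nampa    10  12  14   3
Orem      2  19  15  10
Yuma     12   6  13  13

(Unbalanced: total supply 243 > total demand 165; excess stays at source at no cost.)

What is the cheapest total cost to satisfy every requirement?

An optimal shipping plan:
  Nampa to M: 14 × €14 = €196
  Nampa to N: 84 × €3 = €252
  Orem to K: 11 × €2 = €22
  Yuma to L: 24 × €6 = €144
  Yuma to M: 32 × €13 = €416
Total = 196 + 252 + 22 + 144 + 416 = €1030.

1030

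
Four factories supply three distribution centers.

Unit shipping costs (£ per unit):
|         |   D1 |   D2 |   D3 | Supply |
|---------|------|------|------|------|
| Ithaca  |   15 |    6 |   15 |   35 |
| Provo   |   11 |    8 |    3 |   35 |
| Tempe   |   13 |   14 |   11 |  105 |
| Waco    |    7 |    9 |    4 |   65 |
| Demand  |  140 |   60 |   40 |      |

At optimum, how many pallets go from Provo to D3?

35

Optimal shipments:
  Ithaca→D2: 35 × £6 = £210
  Provo→D3: 35 × £3 = £105
  Tempe→D1: 80 × £13 = £1040
  Tempe→D2: 25 × £14 = £350
  Waco→D1: 60 × £7 = £420
  Waco→D3: 5 × £4 = £20
Total cost = £2145.
So Provo→D3 carries 35 pallets.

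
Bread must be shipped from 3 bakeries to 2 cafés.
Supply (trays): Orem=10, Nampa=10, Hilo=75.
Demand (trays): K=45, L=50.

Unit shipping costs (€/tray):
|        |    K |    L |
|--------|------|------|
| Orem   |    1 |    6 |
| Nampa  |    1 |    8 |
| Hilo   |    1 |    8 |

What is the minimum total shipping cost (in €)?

425

A cheapest plan:
  Orem–L: 10 × €6 = €60
  Nampa–K: 10 × €1 = €10
  Hilo–K: 35 × €1 = €35
  Hilo–L: 40 × €8 = €320
Total = 60 + 10 + 35 + 320 = €425.
(Supply check: Orem ships 10; Nampa ships 10; Hilo ships 75.)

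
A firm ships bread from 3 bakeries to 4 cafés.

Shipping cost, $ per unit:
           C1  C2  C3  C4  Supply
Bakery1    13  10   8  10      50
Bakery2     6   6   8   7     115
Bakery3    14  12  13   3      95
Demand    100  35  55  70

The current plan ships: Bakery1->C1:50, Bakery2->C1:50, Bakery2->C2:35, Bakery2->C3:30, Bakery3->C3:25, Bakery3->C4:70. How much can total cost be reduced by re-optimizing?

Current plan cost = 50·13 + 50·6 + 35·6 + 30·8 + 25·13 + 70·3 = $1935.
Optimal plan:
  Bakery1→C3: 50 × $8 = $400
  Bakery2→C1: 100 × $6 = $600
  Bakery2→C2: 15 × $6 = $90
  Bakery3→C2: 20 × $12 = $240
  Bakery3→C3: 5 × $13 = $65
  Bakery3→C4: 70 × $3 = $210
Optimal cost = $1605.
Saving = 1935 − 1605 = $330.

330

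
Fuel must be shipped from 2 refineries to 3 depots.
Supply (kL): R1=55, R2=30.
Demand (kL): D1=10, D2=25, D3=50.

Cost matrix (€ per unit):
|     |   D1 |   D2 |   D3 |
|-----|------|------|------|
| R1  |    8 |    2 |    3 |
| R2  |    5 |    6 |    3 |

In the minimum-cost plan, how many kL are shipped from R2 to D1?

Solving gives:
  R1–D2: 25 × €2 = €50
  R1–D3: 30 × €3 = €90
  R2–D1: 10 × €5 = €50
  R2–D3: 20 × €3 = €60
Total cost = €250.
So R2→D1 carries 10 kL.

10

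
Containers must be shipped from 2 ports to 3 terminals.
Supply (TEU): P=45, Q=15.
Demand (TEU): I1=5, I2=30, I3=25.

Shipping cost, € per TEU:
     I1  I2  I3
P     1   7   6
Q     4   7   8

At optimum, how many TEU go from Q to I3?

Solving gives:
  P to I1: 5 × €1 = €5
  P to I2: 15 × €7 = €105
  P to I3: 25 × €6 = €150
  Q to I2: 15 × €7 = €105
Total cost = €365.
The route Q→I3 is not used.

0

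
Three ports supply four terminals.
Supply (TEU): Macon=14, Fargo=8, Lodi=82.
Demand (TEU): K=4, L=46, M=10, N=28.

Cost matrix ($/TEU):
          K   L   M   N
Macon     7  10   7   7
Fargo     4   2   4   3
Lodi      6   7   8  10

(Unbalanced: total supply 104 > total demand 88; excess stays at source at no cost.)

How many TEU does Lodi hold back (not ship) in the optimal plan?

16

Minimum-cost shipments:
  Macon→N: 14 TEU
  Fargo→N: 8 TEU
  Lodi→K: 4 TEU
  Lodi→L: 46 TEU
  Lodi→M: 10 TEU
  Lodi→N: 6 TEU
Total cost = $608.
Lodi ships 66 of its 82, leaving 16.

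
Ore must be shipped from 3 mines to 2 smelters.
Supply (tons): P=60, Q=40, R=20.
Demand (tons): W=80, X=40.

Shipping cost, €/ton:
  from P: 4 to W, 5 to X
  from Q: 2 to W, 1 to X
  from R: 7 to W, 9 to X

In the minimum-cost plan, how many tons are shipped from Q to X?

Optimal shipments:
  P–W: 60 × €4 = €240
  Q–X: 40 × €1 = €40
  R–W: 20 × €7 = €140
Total cost = €420.
So Q→X carries 40 tons.

40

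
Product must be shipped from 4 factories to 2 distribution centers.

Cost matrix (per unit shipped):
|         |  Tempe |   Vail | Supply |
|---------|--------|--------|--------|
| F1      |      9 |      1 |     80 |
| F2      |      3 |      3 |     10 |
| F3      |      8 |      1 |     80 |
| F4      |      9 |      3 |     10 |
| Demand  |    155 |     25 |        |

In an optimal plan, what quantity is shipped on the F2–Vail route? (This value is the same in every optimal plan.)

Solving gives:
  F1 to Tempe: 55 pallets
  F1 to Vail: 25 pallets
  F2 to Tempe: 10 pallets
  F3 to Tempe: 80 pallets
  F4 to Tempe: 10 pallets
Total cost = 1280.
The route F2→Vail is not used.

0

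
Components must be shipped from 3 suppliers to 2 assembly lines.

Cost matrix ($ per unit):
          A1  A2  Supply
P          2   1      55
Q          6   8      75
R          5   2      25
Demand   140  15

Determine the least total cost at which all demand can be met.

An optimal shipping plan:
  P->A1: 55 × $2 = $110
  Q->A1: 75 × $6 = $450
  R->A1: 10 × $5 = $50
  R->A2: 15 × $2 = $30
Total = 110 + 450 + 50 + 30 = $640.

640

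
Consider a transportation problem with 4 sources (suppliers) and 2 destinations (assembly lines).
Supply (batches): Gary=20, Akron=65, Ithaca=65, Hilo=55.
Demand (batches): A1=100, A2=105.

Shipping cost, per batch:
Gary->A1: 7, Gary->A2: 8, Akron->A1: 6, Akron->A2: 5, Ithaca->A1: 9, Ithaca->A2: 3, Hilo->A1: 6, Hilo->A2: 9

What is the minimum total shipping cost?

1015

One minimum-cost allocation:
  Gary to A1: 20 × 7 = 140
  Akron to A1: 25 × 6 = 150
  Akron to A2: 40 × 5 = 200
  Ithaca to A2: 65 × 3 = 195
  Hilo to A1: 55 × 6 = 330
Total = 140 + 150 + 200 + 195 + 330 = 1015.
(Supply check: Gary ships 20; Akron ships 65; Ithaca ships 65; Hilo ships 55.)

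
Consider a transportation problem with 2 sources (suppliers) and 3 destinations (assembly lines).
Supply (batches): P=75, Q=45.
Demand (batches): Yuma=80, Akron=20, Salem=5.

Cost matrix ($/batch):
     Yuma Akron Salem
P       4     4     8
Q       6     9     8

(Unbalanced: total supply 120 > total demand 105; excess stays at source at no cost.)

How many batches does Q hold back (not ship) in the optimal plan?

15

Minimum-cost shipments:
  P to Yuma: 55 × $4 = $220
  P to Akron: 20 × $4 = $80
  Q to Yuma: 25 × $6 = $150
  Q to Salem: 5 × $8 = $40
Total cost = $490.
Q ships 30 of its 45, leaving 15.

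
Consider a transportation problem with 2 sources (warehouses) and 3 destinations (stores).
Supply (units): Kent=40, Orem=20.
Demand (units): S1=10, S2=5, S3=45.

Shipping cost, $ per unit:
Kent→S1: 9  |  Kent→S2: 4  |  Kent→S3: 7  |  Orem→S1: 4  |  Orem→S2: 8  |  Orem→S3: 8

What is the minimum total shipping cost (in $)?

385

Optimal allocation:
  Kent→S2: 5 × $4 = $20
  Kent→S3: 35 × $7 = $245
  Orem→S1: 10 × $4 = $40
  Orem→S3: 10 × $8 = $80
Total = 20 + 245 + 40 + 80 = $385.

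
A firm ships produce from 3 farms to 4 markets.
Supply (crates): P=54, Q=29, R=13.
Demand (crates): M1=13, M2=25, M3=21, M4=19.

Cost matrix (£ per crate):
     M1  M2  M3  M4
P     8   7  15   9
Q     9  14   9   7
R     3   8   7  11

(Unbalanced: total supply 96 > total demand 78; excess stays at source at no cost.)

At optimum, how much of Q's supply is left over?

Minimum-cost shipments:
  P–M2: 25 × £7 = £175
  P–M4: 11 × £9 = £99
  Q–M3: 21 × £9 = £189
  Q–M4: 8 × £7 = £56
  R–M1: 13 × £3 = £39
Total cost = £558.
Q ships 29 of its 29, leaving 0.

0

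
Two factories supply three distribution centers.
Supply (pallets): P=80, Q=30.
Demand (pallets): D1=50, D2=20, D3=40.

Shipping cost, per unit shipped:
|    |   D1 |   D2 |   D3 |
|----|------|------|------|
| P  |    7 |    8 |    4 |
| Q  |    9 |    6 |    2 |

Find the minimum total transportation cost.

610

One minimum-cost allocation:
  P→D1: 50 × 7 = 350
  P→D2: 20 × 8 = 160
  P→D3: 10 × 4 = 40
  Q→D3: 30 × 2 = 60
Total = 350 + 160 + 40 + 60 = 610.
(Supply check: P ships 80; Q ships 30.)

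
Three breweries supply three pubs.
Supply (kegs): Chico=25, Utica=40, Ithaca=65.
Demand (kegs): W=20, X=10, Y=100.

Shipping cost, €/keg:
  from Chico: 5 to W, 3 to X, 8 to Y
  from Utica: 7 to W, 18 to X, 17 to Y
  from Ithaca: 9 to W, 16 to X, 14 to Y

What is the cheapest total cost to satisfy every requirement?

Optimal allocation:
  Chico->X: 10 × €3 = €30
  Chico->Y: 15 × €8 = €120
  Utica->W: 20 × €7 = €140
  Utica->Y: 20 × €17 = €340
  Ithaca->Y: 65 × €14 = €910
Total = 30 + 120 + 140 + 340 + 910 = €1540.
(Supply check: Chico ships 25; Utica ships 40; Ithaca ships 65.)

1540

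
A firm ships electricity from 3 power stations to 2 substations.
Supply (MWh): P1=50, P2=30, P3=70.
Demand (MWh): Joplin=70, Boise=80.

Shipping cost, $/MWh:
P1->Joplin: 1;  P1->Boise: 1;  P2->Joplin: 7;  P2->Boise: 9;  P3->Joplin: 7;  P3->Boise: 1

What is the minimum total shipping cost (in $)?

330

Optimal allocation:
  P1->Joplin: 40 MWh
  P1->Boise: 10 MWh
  P2->Joplin: 30 MWh
  P3->Boise: 70 MWh
Total cost = $330.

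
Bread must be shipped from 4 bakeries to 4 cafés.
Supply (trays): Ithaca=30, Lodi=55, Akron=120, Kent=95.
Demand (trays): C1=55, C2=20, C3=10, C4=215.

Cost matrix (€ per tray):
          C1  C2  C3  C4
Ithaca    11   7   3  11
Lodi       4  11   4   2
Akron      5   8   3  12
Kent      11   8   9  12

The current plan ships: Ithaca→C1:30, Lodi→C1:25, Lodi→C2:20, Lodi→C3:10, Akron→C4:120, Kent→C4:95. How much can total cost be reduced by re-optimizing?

Current plan cost = 30·11 + 25·4 + 20·11 + 10·4 + 120·12 + 95·12 = €3270.
Optimal plan:
  Ithaca->C4: 30 × €11 = €330
  Lodi->C4: 55 × €2 = €110
  Akron->C1: 55 × €5 = €275
  Akron->C2: 20 × €8 = €160
  Akron->C3: 10 × €3 = €30
  Akron->C4: 35 × €12 = €420
  Kent->C4: 95 × €12 = €1140
Optimal cost = €2465.
Saving = 3270 − 2465 = €805.

805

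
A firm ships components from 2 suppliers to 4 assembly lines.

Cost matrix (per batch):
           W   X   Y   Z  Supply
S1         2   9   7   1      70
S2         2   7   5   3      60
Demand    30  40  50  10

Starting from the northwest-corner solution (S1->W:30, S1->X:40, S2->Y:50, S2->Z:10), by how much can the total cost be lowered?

40

Current plan cost = 30·2 + 40·9 + 50·5 + 10·3 = 700.
Optimal plan:
  S1->W: 30 batches
  S1->X: 30 batches
  S1->Z: 10 batches
  S2->X: 10 batches
  S2->Y: 50 batches
Optimal cost = 660.
Saving = 700 − 660 = 40.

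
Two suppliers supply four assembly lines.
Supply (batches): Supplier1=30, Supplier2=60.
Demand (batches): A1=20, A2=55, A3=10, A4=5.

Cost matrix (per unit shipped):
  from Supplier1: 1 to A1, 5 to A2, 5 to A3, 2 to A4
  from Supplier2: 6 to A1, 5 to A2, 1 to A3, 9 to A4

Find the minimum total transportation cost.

One minimum-cost allocation:
  Supplier1->A1: 20 × 1 = 20
  Supplier1->A2: 5 × 5 = 25
  Supplier1->A4: 5 × 2 = 10
  Supplier2->A2: 50 × 5 = 250
  Supplier2->A3: 10 × 1 = 10
Total = 20 + 25 + 10 + 250 + 10 = 315.

315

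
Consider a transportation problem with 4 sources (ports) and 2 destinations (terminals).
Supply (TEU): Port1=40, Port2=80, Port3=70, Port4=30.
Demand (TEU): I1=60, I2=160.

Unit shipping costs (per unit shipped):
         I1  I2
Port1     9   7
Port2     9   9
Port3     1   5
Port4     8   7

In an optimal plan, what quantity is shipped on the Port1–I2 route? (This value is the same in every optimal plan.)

40

Optimal shipments:
  Port1->I2: 40 × 7 = 280
  Port2->I2: 80 × 9 = 720
  Port3->I1: 60 × 1 = 60
  Port3->I2: 10 × 5 = 50
  Port4->I2: 30 × 7 = 210
Total cost = 1320.
So Port1→I2 carries 40 TEU.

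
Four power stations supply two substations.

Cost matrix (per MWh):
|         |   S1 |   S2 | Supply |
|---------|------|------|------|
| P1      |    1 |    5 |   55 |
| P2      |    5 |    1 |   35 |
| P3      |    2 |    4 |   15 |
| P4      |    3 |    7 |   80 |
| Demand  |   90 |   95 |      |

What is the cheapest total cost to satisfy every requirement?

One minimum-cost allocation:
  P1 to S1: 55 MWh
  P2 to S2: 35 MWh
  P3 to S2: 15 MWh
  P4 to S1: 35 MWh
  P4 to S2: 45 MWh
Total cost = 570.
(Supply check: P1 ships 55; P2 ships 35; P3 ships 15; P4 ships 80.)

570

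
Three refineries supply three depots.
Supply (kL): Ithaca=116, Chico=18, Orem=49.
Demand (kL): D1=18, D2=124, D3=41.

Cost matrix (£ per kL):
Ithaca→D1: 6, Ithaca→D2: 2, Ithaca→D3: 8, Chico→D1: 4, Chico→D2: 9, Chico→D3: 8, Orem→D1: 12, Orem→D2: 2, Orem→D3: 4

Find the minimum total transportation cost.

484

One minimum-cost allocation:
  Ithaca->D2: 116 × £2 = £232
  Chico->D1: 18 × £4 = £72
  Orem->D2: 8 × £2 = £16
  Orem->D3: 41 × £4 = £164
Total = 232 + 72 + 16 + 164 = £484.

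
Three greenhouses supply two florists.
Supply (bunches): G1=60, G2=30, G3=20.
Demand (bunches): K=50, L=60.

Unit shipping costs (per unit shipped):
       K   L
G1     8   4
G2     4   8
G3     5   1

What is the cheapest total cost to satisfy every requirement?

460

One minimum-cost allocation:
  G1–L: 60 bunches
  G2–K: 30 bunches
  G3–K: 20 bunches
Total cost = 460.
(Supply check: G1 ships 60; G2 ships 30; G3 ships 20.)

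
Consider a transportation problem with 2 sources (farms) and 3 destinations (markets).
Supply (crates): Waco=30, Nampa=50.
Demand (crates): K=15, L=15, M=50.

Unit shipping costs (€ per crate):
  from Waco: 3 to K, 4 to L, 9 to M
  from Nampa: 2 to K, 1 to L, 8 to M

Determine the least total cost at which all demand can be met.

One minimum-cost allocation:
  Waco–K: 15 × €3 = €45
  Waco–M: 15 × €9 = €135
  Nampa–L: 15 × €1 = €15
  Nampa–M: 35 × €8 = €280
Total = 45 + 135 + 15 + 280 = €475.

475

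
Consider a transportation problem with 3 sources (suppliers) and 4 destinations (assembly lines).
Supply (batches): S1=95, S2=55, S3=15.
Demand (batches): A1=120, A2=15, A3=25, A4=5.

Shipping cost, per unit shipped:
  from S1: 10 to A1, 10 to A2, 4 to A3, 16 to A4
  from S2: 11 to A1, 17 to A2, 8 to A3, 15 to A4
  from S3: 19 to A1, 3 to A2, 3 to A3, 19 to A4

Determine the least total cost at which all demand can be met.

1470

Optimal allocation:
  S1 to A1: 70 × 10 = 700
  S1 to A3: 25 × 4 = 100
  S2 to A1: 50 × 11 = 550
  S2 to A4: 5 × 15 = 75
  S3 to A2: 15 × 3 = 45
Total = 700 + 100 + 550 + 75 + 45 = 1470.
(Supply check: S1 ships 95; S2 ships 55; S3 ships 15.)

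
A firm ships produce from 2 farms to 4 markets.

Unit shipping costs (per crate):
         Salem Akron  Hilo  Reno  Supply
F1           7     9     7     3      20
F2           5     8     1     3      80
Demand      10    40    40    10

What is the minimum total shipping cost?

One minimum-cost allocation:
  F1–Akron: 10 × 9 = 90
  F1–Reno: 10 × 3 = 30
  F2–Salem: 10 × 5 = 50
  F2–Akron: 30 × 8 = 240
  F2–Hilo: 40 × 1 = 40
Total = 90 + 30 + 50 + 240 + 40 = 450.

450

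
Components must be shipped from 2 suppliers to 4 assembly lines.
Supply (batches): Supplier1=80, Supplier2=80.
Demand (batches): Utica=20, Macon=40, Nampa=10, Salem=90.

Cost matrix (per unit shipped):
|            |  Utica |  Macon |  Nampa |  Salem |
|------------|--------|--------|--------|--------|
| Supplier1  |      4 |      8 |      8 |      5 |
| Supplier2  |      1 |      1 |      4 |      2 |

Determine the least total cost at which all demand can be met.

520

An optimal shipping plan:
  Supplier1->Utica: 20 × 4 = 80
  Supplier1->Salem: 60 × 5 = 300
  Supplier2->Macon: 40 × 1 = 40
  Supplier2->Nampa: 10 × 4 = 40
  Supplier2->Salem: 30 × 2 = 60
Total = 80 + 300 + 40 + 40 + 60 = 520.
(Supply check: Supplier1 ships 80; Supplier2 ships 80.)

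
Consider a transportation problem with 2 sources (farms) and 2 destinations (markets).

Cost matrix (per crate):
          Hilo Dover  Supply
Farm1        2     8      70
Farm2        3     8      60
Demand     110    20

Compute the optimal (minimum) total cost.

420

Optimal allocation:
  Farm1->Hilo: 70 × 2 = 140
  Farm2->Hilo: 40 × 3 = 120
  Farm2->Dover: 20 × 8 = 160
Total = 140 + 120 + 160 = 420.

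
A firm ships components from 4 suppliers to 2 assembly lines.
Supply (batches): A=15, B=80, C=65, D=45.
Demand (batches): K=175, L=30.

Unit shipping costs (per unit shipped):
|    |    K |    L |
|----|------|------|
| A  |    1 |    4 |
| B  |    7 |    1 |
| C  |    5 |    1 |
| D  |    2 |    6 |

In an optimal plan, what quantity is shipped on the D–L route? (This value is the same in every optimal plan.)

0

Solving gives:
  A→K: 15 × 1 = 15
  B→K: 50 × 7 = 350
  B→L: 30 × 1 = 30
  C→K: 65 × 5 = 325
  D→K: 45 × 2 = 90
Total cost = 810.
The route D→L is not used.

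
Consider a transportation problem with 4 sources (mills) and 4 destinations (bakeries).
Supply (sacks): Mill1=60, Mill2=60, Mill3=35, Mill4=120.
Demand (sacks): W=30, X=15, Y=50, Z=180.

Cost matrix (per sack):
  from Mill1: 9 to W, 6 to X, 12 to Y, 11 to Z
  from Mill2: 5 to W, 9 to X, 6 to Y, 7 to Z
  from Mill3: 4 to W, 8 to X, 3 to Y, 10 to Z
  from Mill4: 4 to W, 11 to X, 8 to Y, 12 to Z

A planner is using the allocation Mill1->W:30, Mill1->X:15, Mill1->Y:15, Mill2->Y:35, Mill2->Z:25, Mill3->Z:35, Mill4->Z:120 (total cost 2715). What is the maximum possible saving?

Current plan cost = 30·9 + 15·6 + 15·12 + 35·6 + 25·7 + 35·10 + 120·12 = 2715.
Optimal plan:
  Mill1→X: 15 × 6 = 90
  Mill1→Z: 45 × 11 = 495
  Mill2→Z: 60 × 7 = 420
  Mill3→Y: 35 × 3 = 105
  Mill4→W: 30 × 4 = 120
  Mill4→Y: 15 × 8 = 120
  Mill4→Z: 75 × 12 = 900
Optimal cost = 2250.
Saving = 2715 − 2250 = 465.

465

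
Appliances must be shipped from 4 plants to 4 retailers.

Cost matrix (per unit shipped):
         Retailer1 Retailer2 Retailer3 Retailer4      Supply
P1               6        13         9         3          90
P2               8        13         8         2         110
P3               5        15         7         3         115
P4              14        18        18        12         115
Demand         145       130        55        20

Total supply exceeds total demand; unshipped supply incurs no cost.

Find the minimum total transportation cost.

3100

One minimum-cost allocation:
  P1 to Retailer1: 85 × 6 = 510
  P1 to Retailer2: 5 × 13 = 65
  P2 to Retailer2: 90 × 13 = 1170
  P2 to Retailer4: 20 × 2 = 40
  P3 to Retailer1: 60 × 5 = 300
  P3 to Retailer3: 55 × 7 = 385
  P4 to Retailer2: 35 × 18 = 630
Total = 510 + 65 + 1170 + 40 + 300 + 385 + 630 = 3100.
(Supply check: P1 ships 90; P2 ships 110; P3 ships 115; P4 ships 35.)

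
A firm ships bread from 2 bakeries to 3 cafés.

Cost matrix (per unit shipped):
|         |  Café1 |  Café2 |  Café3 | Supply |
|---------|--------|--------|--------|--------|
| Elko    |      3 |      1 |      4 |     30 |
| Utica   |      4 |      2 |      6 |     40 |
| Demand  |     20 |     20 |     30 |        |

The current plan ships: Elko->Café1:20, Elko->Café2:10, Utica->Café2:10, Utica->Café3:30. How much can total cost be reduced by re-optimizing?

30

Current plan cost = 20·3 + 10·1 + 10·2 + 30·6 = 270.
Optimal plan:
  Elko–Café3: 30 × 4 = 120
  Utica–Café1: 20 × 4 = 80
  Utica–Café2: 20 × 2 = 40
Optimal cost = 240.
Saving = 270 − 240 = 30.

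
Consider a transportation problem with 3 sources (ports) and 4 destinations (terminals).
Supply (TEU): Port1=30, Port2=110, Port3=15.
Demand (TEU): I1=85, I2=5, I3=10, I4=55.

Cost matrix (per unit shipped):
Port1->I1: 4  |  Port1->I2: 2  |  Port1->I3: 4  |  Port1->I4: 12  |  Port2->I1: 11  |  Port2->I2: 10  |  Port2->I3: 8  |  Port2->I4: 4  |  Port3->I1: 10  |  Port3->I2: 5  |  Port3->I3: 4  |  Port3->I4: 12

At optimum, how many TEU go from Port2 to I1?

55

The minimum-cost plan:
  Port1 to I1: 30 × 4 = 120
  Port2 to I1: 55 × 11 = 605
  Port2 to I4: 55 × 4 = 220
  Port3 to I2: 5 × 5 = 25
  Port3 to I3: 10 × 4 = 40
Total cost = 1010.
So Port2→I1 carries 55 TEU.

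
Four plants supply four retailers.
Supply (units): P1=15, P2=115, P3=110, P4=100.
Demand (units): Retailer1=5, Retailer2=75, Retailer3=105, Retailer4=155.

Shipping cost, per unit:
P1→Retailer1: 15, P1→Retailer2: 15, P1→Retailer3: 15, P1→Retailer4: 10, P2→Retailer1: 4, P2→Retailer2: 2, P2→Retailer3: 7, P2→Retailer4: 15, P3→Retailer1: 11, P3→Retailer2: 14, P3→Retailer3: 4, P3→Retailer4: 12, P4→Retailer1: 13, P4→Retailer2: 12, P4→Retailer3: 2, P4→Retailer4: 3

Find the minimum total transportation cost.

An optimal shipping plan:
  P1 to Retailer4: 15 × 10 = 150
  P2 to Retailer1: 5 × 4 = 20
  P2 to Retailer2: 75 × 2 = 150
  P2 to Retailer4: 35 × 15 = 525
  P3 to Retailer3: 105 × 4 = 420
  P3 to Retailer4: 5 × 12 = 60
  P4 to Retailer4: 100 × 3 = 300
Total = 150 + 20 + 150 + 525 + 420 + 60 + 300 = 1625.
(Supply check: P1 ships 15; P2 ships 115; P3 ships 110; P4 ships 100.)

1625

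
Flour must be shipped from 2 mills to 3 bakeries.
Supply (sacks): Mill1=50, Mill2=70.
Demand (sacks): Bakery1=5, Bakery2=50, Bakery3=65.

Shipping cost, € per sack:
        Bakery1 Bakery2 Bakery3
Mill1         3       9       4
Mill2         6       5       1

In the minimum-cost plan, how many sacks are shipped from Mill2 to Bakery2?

50

Solving gives:
  Mill1->Bakery1: 5 × €3 = €15
  Mill1->Bakery3: 45 × €4 = €180
  Mill2->Bakery2: 50 × €5 = €250
  Mill2->Bakery3: 20 × €1 = €20
Total cost = €465.
So Mill2→Bakery2 carries 50 sacks.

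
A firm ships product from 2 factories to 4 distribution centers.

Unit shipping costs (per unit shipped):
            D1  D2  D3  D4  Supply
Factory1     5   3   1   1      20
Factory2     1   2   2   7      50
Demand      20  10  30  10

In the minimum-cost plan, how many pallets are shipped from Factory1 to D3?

10

Solving gives:
  Factory1 to D3: 10 × 1 = 10
  Factory1 to D4: 10 × 1 = 10
  Factory2 to D1: 20 × 1 = 20
  Factory2 to D2: 10 × 2 = 20
  Factory2 to D3: 20 × 2 = 40
Total cost = 100.
So Factory1→D3 carries 10 pallets.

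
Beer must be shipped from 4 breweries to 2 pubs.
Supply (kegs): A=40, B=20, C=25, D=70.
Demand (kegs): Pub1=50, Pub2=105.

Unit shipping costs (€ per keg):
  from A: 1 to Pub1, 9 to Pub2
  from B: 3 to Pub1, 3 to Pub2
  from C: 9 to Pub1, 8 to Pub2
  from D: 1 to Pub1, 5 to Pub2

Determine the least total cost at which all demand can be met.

610

An optimal shipping plan:
  A–Pub1: 40 × €1 = €40
  B–Pub2: 20 × €3 = €60
  C–Pub2: 25 × €8 = €200
  D–Pub1: 10 × €1 = €10
  D–Pub2: 60 × €5 = €300
Total = 40 + 60 + 200 + 10 + 300 = €610.
(Supply check: A ships 40; B ships 20; C ships 25; D ships 70.)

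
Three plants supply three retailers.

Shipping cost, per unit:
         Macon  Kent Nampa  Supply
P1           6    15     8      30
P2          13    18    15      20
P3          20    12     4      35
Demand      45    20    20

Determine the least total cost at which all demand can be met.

725

Optimal allocation:
  P1–Macon: 30 × 6 = 180
  P2–Macon: 15 × 13 = 195
  P2–Kent: 5 × 18 = 90
  P3–Kent: 15 × 12 = 180
  P3–Nampa: 20 × 4 = 80
Total = 180 + 195 + 90 + 180 + 80 = 725.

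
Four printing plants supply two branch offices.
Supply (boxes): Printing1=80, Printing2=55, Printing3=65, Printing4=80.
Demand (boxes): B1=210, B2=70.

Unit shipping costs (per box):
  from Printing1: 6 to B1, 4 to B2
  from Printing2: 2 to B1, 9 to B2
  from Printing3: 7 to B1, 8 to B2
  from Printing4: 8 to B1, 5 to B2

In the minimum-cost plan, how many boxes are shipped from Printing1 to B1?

80

Optimal shipments:
  Printing1→B1: 80 × 6 = 480
  Printing2→B1: 55 × 2 = 110
  Printing3→B1: 65 × 7 = 455
  Printing4→B1: 10 × 8 = 80
  Printing4→B2: 70 × 5 = 350
Total cost = 1475.
So Printing1→B1 carries 80 boxes.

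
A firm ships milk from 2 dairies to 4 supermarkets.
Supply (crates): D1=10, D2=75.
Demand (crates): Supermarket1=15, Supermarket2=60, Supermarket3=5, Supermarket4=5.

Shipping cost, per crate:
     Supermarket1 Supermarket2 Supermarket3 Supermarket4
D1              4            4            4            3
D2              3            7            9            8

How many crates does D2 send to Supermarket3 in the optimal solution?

0

Solving gives:
  D1→Supermarket3: 5 × 4 = 20
  D1→Supermarket4: 5 × 3 = 15
  D2→Supermarket1: 15 × 3 = 45
  D2→Supermarket2: 60 × 7 = 420
Total cost = 500.
The route D2→Supermarket3 is not used.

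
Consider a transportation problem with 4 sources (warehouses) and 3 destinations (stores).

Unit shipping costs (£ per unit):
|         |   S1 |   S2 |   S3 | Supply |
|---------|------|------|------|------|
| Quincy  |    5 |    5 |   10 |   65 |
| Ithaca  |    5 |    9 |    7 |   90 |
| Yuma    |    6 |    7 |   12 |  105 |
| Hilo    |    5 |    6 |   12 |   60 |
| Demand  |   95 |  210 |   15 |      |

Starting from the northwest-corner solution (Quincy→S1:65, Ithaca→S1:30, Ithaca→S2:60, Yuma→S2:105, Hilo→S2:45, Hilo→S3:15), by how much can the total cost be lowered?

320

Current plan cost = 65·5 + 30·5 + 60·9 + 105·7 + 45·6 + 15·12 = £2200.
Optimal plan:
  Quincy to S2: 65 × £5 = £325
  Ithaca to S1: 75 × £5 = £375
  Ithaca to S3: 15 × £7 = £105
  Yuma to S1: 20 × £6 = £120
  Yuma to S2: 85 × £7 = £595
  Hilo to S2: 60 × £6 = £360
Optimal cost = £1880.
Saving = 2200 − 1880 = £320.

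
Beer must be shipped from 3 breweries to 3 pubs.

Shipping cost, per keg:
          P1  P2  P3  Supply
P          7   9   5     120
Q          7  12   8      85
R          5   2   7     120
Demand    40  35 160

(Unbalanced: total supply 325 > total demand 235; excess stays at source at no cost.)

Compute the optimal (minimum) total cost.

1150

A cheapest plan:
  P–P3: 120 × 5 = 600
  R–P1: 40 × 5 = 200
  R–P2: 35 × 2 = 70
  R–P3: 40 × 7 = 280
Total = 600 + 200 + 70 + 280 = 1150.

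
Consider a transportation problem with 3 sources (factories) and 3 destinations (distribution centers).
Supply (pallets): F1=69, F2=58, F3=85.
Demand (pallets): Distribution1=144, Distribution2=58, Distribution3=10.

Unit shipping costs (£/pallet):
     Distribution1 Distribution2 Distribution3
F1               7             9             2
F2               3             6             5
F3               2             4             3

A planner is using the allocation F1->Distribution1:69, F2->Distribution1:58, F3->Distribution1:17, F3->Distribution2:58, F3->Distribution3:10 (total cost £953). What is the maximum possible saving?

60

Current plan cost = 69·7 + 58·3 + 17·2 + 58·4 + 10·3 = £953.
Optimal plan:
  F1->Distribution1: 1 × £7 = £7
  F1->Distribution2: 58 × £9 = £522
  F1->Distribution3: 10 × £2 = £20
  F2->Distribution1: 58 × £3 = £174
  F3->Distribution1: 85 × £2 = £170
Optimal cost = £893.
Saving = 953 − 893 = £60.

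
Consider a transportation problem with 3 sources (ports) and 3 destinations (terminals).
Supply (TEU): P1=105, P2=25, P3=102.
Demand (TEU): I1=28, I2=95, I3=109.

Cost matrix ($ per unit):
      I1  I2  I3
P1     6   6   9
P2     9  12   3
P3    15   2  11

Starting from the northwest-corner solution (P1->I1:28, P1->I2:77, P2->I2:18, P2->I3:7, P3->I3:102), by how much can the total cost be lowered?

Current plan cost = 28·6 + 77·6 + 18·12 + 7·3 + 102·11 = $1989.
Optimal plan:
  P1->I1: 28 × $6 = $168
  P1->I3: 77 × $9 = $693
  P2->I3: 25 × $3 = $75
  P3->I2: 95 × $2 = $190
  P3->I3: 7 × $11 = $77
Optimal cost = $1203.
Saving = 1989 − 1203 = $786.

786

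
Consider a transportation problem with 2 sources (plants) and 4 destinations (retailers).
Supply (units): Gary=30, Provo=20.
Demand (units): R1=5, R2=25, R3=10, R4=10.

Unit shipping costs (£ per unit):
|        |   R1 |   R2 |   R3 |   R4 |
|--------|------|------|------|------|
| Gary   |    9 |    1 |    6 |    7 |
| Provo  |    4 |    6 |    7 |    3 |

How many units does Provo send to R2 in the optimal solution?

0

Optimal shipments:
  Gary->R2: 25 units
  Gary->R3: 5 units
  Provo->R1: 5 units
  Provo->R3: 5 units
  Provo->R4: 10 units
Total cost = £140.
The route Provo→R2 is not used.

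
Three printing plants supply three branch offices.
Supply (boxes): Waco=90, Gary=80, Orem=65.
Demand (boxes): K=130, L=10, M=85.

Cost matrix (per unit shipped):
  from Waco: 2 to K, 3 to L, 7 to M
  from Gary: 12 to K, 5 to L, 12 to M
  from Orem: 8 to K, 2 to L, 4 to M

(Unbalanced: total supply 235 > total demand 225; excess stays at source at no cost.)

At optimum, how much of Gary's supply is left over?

An optimal plan:
  Waco→K: 90 × 2 = 180
  Gary→K: 40 × 12 = 480
  Gary→L: 10 × 5 = 50
  Gary→M: 20 × 12 = 240
  Orem→M: 65 × 4 = 260
Total cost = 1210.
Gary ships 70 of its 80, leaving 10.

10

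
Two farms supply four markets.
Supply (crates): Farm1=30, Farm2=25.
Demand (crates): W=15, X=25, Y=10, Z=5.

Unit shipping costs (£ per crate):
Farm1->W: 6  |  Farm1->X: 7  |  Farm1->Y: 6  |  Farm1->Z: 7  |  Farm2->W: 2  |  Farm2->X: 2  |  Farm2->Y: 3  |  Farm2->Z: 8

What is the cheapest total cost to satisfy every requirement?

235

An optimal shipping plan:
  Farm1→W: 15 × £6 = £90
  Farm1→Y: 10 × £6 = £60
  Farm1→Z: 5 × £7 = £35
  Farm2→X: 25 × £2 = £50
Total = 90 + 60 + 35 + 50 = £235.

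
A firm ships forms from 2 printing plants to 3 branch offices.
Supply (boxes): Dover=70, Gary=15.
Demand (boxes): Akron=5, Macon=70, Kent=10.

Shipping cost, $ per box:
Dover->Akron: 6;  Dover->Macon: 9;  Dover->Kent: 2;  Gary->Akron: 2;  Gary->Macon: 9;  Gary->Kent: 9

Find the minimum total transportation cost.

660

A cheapest plan:
  Dover to Macon: 60 × $9 = $540
  Dover to Kent: 10 × $2 = $20
  Gary to Akron: 5 × $2 = $10
  Gary to Macon: 10 × $9 = $90
Total = 540 + 20 + 10 + 90 = $660.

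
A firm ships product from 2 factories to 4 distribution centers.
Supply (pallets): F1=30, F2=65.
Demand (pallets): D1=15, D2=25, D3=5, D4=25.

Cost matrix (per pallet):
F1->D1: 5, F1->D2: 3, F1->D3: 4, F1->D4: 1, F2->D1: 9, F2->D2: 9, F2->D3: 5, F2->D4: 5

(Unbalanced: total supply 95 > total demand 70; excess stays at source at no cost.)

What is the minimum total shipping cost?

340

An optimal shipping plan:
  F1–D1: 5 × 5 = 25
  F1–D2: 25 × 3 = 75
  F2–D1: 10 × 9 = 90
  F2–D3: 5 × 5 = 25
  F2–D4: 25 × 5 = 125
Total = 25 + 75 + 90 + 25 + 125 = 340.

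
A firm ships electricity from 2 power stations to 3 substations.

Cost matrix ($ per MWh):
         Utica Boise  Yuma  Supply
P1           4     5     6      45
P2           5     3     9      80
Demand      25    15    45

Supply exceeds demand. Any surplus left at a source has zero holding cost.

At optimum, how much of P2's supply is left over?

40

An optimal plan:
  P1–Yuma: 45 × $6 = $270
  P2–Utica: 25 × $5 = $125
  P2–Boise: 15 × $3 = $45
Total cost = $440.
P2 ships 40 of its 80, leaving 40.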